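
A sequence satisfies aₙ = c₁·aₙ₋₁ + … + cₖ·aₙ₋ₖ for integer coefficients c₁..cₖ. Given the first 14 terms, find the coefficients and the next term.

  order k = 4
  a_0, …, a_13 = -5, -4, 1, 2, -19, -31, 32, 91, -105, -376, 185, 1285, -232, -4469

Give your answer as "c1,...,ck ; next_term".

  a_4 = 1·2 + -3·1 + 2·-4 + 2·-5 = -19
  a_5 = 1·-19 + -3·2 + 2·1 + 2·-4 = -31
  a_6 = 1·-31 + -3·-19 + 2·2 + 2·1 = 32
  a_7 = 1·32 + -3·-31 + 2·-19 + 2·2 = 91
  a_8 = 1·91 + -3·32 + 2·-31 + 2·-19 = -105
  a_9 = 1·-105 + -3·91 + 2·32 + 2·-31 = -376
  a_10 = 1·-376 + -3·-105 + 2·91 + 2·32 = 185
  a_11 = 1·185 + -3·-376 + 2·-105 + 2·91 = 1285
  a_12 = 1·1285 + -3·185 + 2·-376 + 2·-105 = -232
  a_13 = 1·-232 + -3·1285 + 2·185 + 2·-376 = -4469
  a_14 = 1·-4469 + -3·-232 + 2·1285 + 2·185 = -833

1,-3,2,2 ; -833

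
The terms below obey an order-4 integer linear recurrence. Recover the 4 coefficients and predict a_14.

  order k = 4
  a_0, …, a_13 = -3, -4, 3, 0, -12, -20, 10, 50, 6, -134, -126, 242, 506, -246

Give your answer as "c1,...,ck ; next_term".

  a_4 = 1·0 + -2·3 + 0·-4 + 2·-3 = -12
  a_5 = 1·-12 + -2·0 + 0·3 + 2·-4 = -20
  a_6 = 1·-20 + -2·-12 + 0·0 + 2·3 = 10
  a_7 = 1·10 + -2·-20 + 0·-12 + 2·0 = 50
  a_8 = 1·50 + -2·10 + 0·-20 + 2·-12 = 6
  a_9 = 1·6 + -2·50 + 0·10 + 2·-20 = -134
  a_10 = 1·-134 + -2·6 + 0·50 + 2·10 = -126
  a_11 = 1·-126 + -2·-134 + 0·6 + 2·50 = 242
  a_12 = 1·242 + -2·-126 + 0·-134 + 2·6 = 506
  a_13 = 1·506 + -2·242 + 0·-126 + 2·-134 = -246
  a_14 = 1·-246 + -2·506 + 0·242 + 2·-126 = -1510

1,-2,0,2 ; -1510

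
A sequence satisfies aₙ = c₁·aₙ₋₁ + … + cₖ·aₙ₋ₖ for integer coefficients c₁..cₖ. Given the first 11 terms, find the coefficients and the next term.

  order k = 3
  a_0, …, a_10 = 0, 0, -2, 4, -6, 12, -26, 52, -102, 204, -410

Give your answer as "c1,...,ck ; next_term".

-2,-1,-2 ; 820

  a_3 = -2·-2 + -1·0 + -2·0 = 4
  a_4 = -2·4 + -1·-2 + -2·0 = -6
  a_5 = -2·-6 + -1·4 + -2·-2 = 12
  a_6 = -2·12 + -1·-6 + -2·4 = -26
  a_7 = -2·-26 + -1·12 + -2·-6 = 52
  a_8 = -2·52 + -1·-26 + -2·12 = -102
  a_9 = -2·-102 + -1·52 + -2·-26 = 204
  a_10 = -2·204 + -1·-102 + -2·52 = -410
  a_11 = -2·-410 + -1·204 + -2·-102 = 820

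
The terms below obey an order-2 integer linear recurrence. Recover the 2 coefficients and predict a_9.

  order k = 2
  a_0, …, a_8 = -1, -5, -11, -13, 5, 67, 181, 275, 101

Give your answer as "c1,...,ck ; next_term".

3,-4 ; -797

  a_2 = 3·-5 + -4·-1 = -11
  a_3 = 3·-11 + -4·-5 = -13
  a_4 = 3·-13 + -4·-11 = 5
  a_5 = 3·5 + -4·-13 = 67
  a_6 = 3·67 + -4·5 = 181
  a_7 = 3·181 + -4·67 = 275
  a_8 = 3·275 + -4·181 = 101
  a_9 = 3·101 + -4·275 = -797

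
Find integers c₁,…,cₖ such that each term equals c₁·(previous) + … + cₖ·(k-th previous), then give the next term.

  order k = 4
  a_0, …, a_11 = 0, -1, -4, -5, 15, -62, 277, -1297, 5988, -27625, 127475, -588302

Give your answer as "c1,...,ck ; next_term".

  a_4 = -4·-5 + 2·-4 + -3·-1 + 4·0 = 15
  a_5 = -4·15 + 2·-5 + -3·-4 + 4·-1 = -62
  a_6 = -4·-62 + 2·15 + -3·-5 + 4·-4 = 277
  a_7 = -4·277 + 2·-62 + -3·15 + 4·-5 = -1297
  a_8 = -4·-1297 + 2·277 + -3·-62 + 4·15 = 5988
  a_9 = -4·5988 + 2·-1297 + -3·277 + 4·-62 = -27625
  a_10 = -4·-27625 + 2·5988 + -3·-1297 + 4·277 = 127475
  a_11 = -4·127475 + 2·-27625 + -3·5988 + 4·-1297 = -588302
  a_12 = -4·-588302 + 2·127475 + -3·-27625 + 4·5988 = 2714985

-4,2,-3,4 ; 2714985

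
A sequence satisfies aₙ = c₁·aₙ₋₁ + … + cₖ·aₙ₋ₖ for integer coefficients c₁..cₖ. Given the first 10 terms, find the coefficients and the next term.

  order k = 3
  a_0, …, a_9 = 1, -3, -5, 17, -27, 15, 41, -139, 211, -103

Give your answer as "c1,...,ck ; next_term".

  a_3 = -2·-5 + -2·-3 + 1·1 = 17
  a_4 = -2·17 + -2·-5 + 1·-3 = -27
  a_5 = -2·-27 + -2·17 + 1·-5 = 15
  a_6 = -2·15 + -2·-27 + 1·17 = 41
  a_7 = -2·41 + -2·15 + 1·-27 = -139
  a_8 = -2·-139 + -2·41 + 1·15 = 211
  a_9 = -2·211 + -2·-139 + 1·41 = -103
  a_10 = -2·-103 + -2·211 + 1·-139 = -355

-2,-2,1 ; -355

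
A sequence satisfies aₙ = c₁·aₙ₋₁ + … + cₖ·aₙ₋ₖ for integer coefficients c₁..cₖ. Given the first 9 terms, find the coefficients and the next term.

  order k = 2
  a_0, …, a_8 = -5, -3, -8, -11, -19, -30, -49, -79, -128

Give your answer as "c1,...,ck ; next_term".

  a_2 = 1·-3 + 1·-5 = -8
  a_3 = 1·-8 + 1·-3 = -11
  a_4 = 1·-11 + 1·-8 = -19
  a_5 = 1·-19 + 1·-11 = -30
  a_6 = 1·-30 + 1·-19 = -49
  a_7 = 1·-49 + 1·-30 = -79
  a_8 = 1·-79 + 1·-49 = -128
  a_9 = 1·-128 + 1·-79 = -207

1,1 ; -207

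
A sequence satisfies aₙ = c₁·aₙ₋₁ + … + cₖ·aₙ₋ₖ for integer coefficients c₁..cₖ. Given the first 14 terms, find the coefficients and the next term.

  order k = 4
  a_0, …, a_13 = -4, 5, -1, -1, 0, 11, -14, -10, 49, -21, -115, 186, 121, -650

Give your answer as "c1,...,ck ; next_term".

-1,-2,1,2 ; 364

  a_4 = -1·-1 + -2·-1 + 1·5 + 2·-4 = 0
  a_5 = -1·0 + -2·-1 + 1·-1 + 2·5 = 11
  a_6 = -1·11 + -2·0 + 1·-1 + 2·-1 = -14
  a_7 = -1·-14 + -2·11 + 1·0 + 2·-1 = -10
  a_8 = -1·-10 + -2·-14 + 1·11 + 2·0 = 49
  a_9 = -1·49 + -2·-10 + 1·-14 + 2·11 = -21
  a_10 = -1·-21 + -2·49 + 1·-10 + 2·-14 = -115
  a_11 = -1·-115 + -2·-21 + 1·49 + 2·-10 = 186
  a_12 = -1·186 + -2·-115 + 1·-21 + 2·49 = 121
  a_13 = -1·121 + -2·186 + 1·-115 + 2·-21 = -650
  a_14 = -1·-650 + -2·121 + 1·186 + 2·-115 = 364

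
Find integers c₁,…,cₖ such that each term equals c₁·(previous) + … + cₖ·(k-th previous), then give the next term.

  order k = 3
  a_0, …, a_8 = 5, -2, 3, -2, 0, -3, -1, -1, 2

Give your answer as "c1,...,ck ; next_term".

  a_3 = 1·3 + 0·-2 + -1·5 = -2
  a_4 = 1·-2 + 0·3 + -1·-2 = 0
  a_5 = 1·0 + 0·-2 + -1·3 = -3
  a_6 = 1·-3 + 0·0 + -1·-2 = -1
  a_7 = 1·-1 + 0·-3 + -1·0 = -1
  a_8 = 1·-1 + 0·-1 + -1·-3 = 2
  a_9 = 1·2 + 0·-1 + -1·-1 = 3

1,0,-1 ; 3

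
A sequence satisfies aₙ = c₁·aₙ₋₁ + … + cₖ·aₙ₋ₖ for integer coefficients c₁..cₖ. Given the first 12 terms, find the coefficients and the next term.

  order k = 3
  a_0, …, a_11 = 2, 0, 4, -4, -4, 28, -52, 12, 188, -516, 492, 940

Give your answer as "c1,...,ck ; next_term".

-2,-3,2 ; -4388

  a_3 = -2·4 + -3·0 + 2·2 = -4
  a_4 = -2·-4 + -3·4 + 2·0 = -4
  a_5 = -2·-4 + -3·-4 + 2·4 = 28
  a_6 = -2·28 + -3·-4 + 2·-4 = -52
  a_7 = -2·-52 + -3·28 + 2·-4 = 12
  a_8 = -2·12 + -3·-52 + 2·28 = 188
  a_9 = -2·188 + -3·12 + 2·-52 = -516
  a_10 = -2·-516 + -3·188 + 2·12 = 492
  a_11 = -2·492 + -3·-516 + 2·188 = 940
  a_12 = -2·940 + -3·492 + 2·-516 = -4388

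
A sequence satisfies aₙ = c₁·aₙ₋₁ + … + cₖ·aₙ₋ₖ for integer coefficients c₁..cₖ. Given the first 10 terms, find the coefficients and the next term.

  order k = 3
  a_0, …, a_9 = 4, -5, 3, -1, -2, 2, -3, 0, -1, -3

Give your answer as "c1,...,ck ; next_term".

  a_3 = 0·3 + 1·-5 + 1·4 = -1
  a_4 = 0·-1 + 1·3 + 1·-5 = -2
  a_5 = 0·-2 + 1·-1 + 1·3 = 2
  a_6 = 0·2 + 1·-2 + 1·-1 = -3
  a_7 = 0·-3 + 1·2 + 1·-2 = 0
  a_8 = 0·0 + 1·-3 + 1·2 = -1
  a_9 = 0·-1 + 1·0 + 1·-3 = -3
  a_10 = 0·-3 + 1·-1 + 1·0 = -1

0,1,1 ; -1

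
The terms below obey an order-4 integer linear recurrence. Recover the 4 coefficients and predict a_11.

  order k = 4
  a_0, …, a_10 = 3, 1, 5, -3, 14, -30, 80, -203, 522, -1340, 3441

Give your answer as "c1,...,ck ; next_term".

-2,2,1,-1 ; -8837

  a_4 = -2·-3 + 2·5 + 1·1 + -1·3 = 14
  a_5 = -2·14 + 2·-3 + 1·5 + -1·1 = -30
  a_6 = -2·-30 + 2·14 + 1·-3 + -1·5 = 80
  a_7 = -2·80 + 2·-30 + 1·14 + -1·-3 = -203
  a_8 = -2·-203 + 2·80 + 1·-30 + -1·14 = 522
  a_9 = -2·522 + 2·-203 + 1·80 + -1·-30 = -1340
  a_10 = -2·-1340 + 2·522 + 1·-203 + -1·80 = 3441
  a_11 = -2·3441 + 2·-1340 + 1·522 + -1·-203 = -8837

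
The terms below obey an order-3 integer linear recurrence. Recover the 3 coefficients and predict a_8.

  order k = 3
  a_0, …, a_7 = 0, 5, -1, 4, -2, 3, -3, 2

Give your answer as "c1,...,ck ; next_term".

  a_3 = 1·-1 + 1·5 + -1·0 = 4
  a_4 = 1·4 + 1·-1 + -1·5 = -2
  a_5 = 1·-2 + 1·4 + -1·-1 = 3
  a_6 = 1·3 + 1·-2 + -1·4 = -3
  a_7 = 1·-3 + 1·3 + -1·-2 = 2
  a_8 = 1·2 + 1·-3 + -1·3 = -4

1,1,-1 ; -4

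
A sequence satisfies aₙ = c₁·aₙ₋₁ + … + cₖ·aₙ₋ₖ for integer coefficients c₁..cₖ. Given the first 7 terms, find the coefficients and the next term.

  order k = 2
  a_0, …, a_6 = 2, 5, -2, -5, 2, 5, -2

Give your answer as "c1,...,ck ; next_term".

  a_2 = 0·5 + -1·2 = -2
  a_3 = 0·-2 + -1·5 = -5
  a_4 = 0·-5 + -1·-2 = 2
  a_5 = 0·2 + -1·-5 = 5
  a_6 = 0·5 + -1·2 = -2
  a_7 = 0·-2 + -1·5 = -5

0,-1 ; -5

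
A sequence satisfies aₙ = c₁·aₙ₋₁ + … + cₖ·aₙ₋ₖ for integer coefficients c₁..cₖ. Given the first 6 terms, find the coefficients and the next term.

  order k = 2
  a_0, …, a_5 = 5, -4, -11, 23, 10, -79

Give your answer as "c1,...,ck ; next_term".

  a_2 = -1·-4 + -3·5 = -11
  a_3 = -1·-11 + -3·-4 = 23
  a_4 = -1·23 + -3·-11 = 10
  a_5 = -1·10 + -3·23 = -79
  a_6 = -1·-79 + -3·10 = 49

-1,-3 ; 49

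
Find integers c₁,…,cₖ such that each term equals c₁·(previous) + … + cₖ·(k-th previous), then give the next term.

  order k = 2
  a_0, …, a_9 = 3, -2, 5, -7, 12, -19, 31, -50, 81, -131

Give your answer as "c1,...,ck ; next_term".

-1,1 ; 212

  a_2 = -1·-2 + 1·3 = 5
  a_3 = -1·5 + 1·-2 = -7
  a_4 = -1·-7 + 1·5 = 12
  a_5 = -1·12 + 1·-7 = -19
  a_6 = -1·-19 + 1·12 = 31
  a_7 = -1·31 + 1·-19 = -50
  a_8 = -1·-50 + 1·31 = 81
  a_9 = -1·81 + 1·-50 = -131
  a_10 = -1·-131 + 1·81 = 212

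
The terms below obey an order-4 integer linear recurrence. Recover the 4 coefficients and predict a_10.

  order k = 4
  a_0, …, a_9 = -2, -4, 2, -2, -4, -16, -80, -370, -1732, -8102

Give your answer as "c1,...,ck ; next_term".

4,3,1,-1 ; -37894

  a_4 = 4·-2 + 3·2 + 1·-4 + -1·-2 = -4
  a_5 = 4·-4 + 3·-2 + 1·2 + -1·-4 = -16
  a_6 = 4·-16 + 3·-4 + 1·-2 + -1·2 = -80
  a_7 = 4·-80 + 3·-16 + 1·-4 + -1·-2 = -370
  a_8 = 4·-370 + 3·-80 + 1·-16 + -1·-4 = -1732
  a_9 = 4·-1732 + 3·-370 + 1·-80 + -1·-16 = -8102
  a_10 = 4·-8102 + 3·-1732 + 1·-370 + -1·-80 = -37894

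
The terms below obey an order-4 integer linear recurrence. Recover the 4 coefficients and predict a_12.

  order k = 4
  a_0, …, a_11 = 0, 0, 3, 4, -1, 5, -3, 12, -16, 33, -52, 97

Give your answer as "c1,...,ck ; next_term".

-1,1,0,1 ; -165

  a_4 = -1·4 + 1·3 + 0·0 + 1·0 = -1
  a_5 = -1·-1 + 1·4 + 0·3 + 1·0 = 5
  a_6 = -1·5 + 1·-1 + 0·4 + 1·3 = -3
  a_7 = -1·-3 + 1·5 + 0·-1 + 1·4 = 12
  a_8 = -1·12 + 1·-3 + 0·5 + 1·-1 = -16
  a_9 = -1·-16 + 1·12 + 0·-3 + 1·5 = 33
  a_10 = -1·33 + 1·-16 + 0·12 + 1·-3 = -52
  a_11 = -1·-52 + 1·33 + 0·-16 + 1·12 = 97
  a_12 = -1·97 + 1·-52 + 0·33 + 1·-16 = -165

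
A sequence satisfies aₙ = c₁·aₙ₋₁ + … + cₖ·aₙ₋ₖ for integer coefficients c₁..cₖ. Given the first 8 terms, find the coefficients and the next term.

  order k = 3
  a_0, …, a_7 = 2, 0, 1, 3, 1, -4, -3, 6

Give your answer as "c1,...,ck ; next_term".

  a_3 = 1·1 + -2·0 + 1·2 = 3
  a_4 = 1·3 + -2·1 + 1·0 = 1
  a_5 = 1·1 + -2·3 + 1·1 = -4
  a_6 = 1·-4 + -2·1 + 1·3 = -3
  a_7 = 1·-3 + -2·-4 + 1·1 = 6
  a_8 = 1·6 + -2·-3 + 1·-4 = 8

1,-2,1 ; 8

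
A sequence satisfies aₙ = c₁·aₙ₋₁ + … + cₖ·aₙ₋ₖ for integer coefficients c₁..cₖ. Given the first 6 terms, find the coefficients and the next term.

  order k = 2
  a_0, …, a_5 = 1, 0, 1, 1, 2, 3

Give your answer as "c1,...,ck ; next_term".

  a_2 = 1·0 + 1·1 = 1
  a_3 = 1·1 + 1·0 = 1
  a_4 = 1·1 + 1·1 = 2
  a_5 = 1·2 + 1·1 = 3
  a_6 = 1·3 + 1·2 = 5

1,1 ; 5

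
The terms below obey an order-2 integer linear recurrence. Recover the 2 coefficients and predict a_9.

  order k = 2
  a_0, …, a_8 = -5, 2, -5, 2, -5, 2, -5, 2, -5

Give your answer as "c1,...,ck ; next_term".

  a_2 = 0·2 + 1·-5 = -5
  a_3 = 0·-5 + 1·2 = 2
  a_4 = 0·2 + 1·-5 = -5
  a_5 = 0·-5 + 1·2 = 2
  a_6 = 0·2 + 1·-5 = -5
  a_7 = 0·-5 + 1·2 = 2
  a_8 = 0·2 + 1·-5 = -5
  a_9 = 0·-5 + 1·2 = 2

0,1 ; 2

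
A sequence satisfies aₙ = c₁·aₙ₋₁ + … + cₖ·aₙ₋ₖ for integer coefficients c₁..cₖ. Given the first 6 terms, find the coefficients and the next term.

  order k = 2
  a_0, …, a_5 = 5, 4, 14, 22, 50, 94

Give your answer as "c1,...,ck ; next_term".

1,2 ; 194

  a_2 = 1·4 + 2·5 = 14
  a_3 = 1·14 + 2·4 = 22
  a_4 = 1·22 + 2·14 = 50
  a_5 = 1·50 + 2·22 = 94
  a_6 = 1·94 + 2·50 = 194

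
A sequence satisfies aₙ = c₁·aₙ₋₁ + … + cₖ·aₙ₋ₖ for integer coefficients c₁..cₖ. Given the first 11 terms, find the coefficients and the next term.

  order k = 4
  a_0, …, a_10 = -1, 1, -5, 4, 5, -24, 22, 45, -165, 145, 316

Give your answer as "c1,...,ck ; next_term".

-2,-3,1,3 ; -1097

  a_4 = -2·4 + -3·-5 + 1·1 + 3·-1 = 5
  a_5 = -2·5 + -3·4 + 1·-5 + 3·1 = -24
  a_6 = -2·-24 + -3·5 + 1·4 + 3·-5 = 22
  a_7 = -2·22 + -3·-24 + 1·5 + 3·4 = 45
  a_8 = -2·45 + -3·22 + 1·-24 + 3·5 = -165
  a_9 = -2·-165 + -3·45 + 1·22 + 3·-24 = 145
  a_10 = -2·145 + -3·-165 + 1·45 + 3·22 = 316
  a_11 = -2·316 + -3·145 + 1·-165 + 3·45 = -1097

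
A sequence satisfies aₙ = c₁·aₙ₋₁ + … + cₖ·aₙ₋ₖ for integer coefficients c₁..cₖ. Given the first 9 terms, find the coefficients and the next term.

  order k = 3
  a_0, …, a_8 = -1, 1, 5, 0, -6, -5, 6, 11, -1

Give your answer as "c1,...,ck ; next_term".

  a_3 = 0·5 + -1·1 + -1·-1 = 0
  a_4 = 0·0 + -1·5 + -1·1 = -6
  a_5 = 0·-6 + -1·0 + -1·5 = -5
  a_6 = 0·-5 + -1·-6 + -1·0 = 6
  a_7 = 0·6 + -1·-5 + -1·-6 = 11
  a_8 = 0·11 + -1·6 + -1·-5 = -1
  a_9 = 0·-1 + -1·11 + -1·6 = -17

0,-1,-1 ; -17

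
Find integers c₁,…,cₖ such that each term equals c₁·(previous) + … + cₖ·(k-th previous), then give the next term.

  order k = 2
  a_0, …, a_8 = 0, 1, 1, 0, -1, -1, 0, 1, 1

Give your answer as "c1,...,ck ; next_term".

  a_2 = 1·1 + -1·0 = 1
  a_3 = 1·1 + -1·1 = 0
  a_4 = 1·0 + -1·1 = -1
  a_5 = 1·-1 + -1·0 = -1
  a_6 = 1·-1 + -1·-1 = 0
  a_7 = 1·0 + -1·-1 = 1
  a_8 = 1·1 + -1·0 = 1
  a_9 = 1·1 + -1·1 = 0

1,-1 ; 0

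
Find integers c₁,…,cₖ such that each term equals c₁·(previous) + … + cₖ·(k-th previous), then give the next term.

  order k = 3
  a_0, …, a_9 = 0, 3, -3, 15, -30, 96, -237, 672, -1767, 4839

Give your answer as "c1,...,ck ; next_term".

  a_3 = -2·-3 + 3·3 + 3·0 = 15
  a_4 = -2·15 + 3·-3 + 3·3 = -30
  a_5 = -2·-30 + 3·15 + 3·-3 = 96
  a_6 = -2·96 + 3·-30 + 3·15 = -237
  a_7 = -2·-237 + 3·96 + 3·-30 = 672
  a_8 = -2·672 + 3·-237 + 3·96 = -1767
  a_9 = -2·-1767 + 3·672 + 3·-237 = 4839
  a_10 = -2·4839 + 3·-1767 + 3·672 = -12963

-2,3,3 ; -12963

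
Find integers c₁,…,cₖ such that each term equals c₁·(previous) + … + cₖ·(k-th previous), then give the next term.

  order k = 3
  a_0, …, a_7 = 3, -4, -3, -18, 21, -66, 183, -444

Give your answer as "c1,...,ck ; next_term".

-1,3,-3 ; 1191

  a_3 = -1·-3 + 3·-4 + -3·3 = -18
  a_4 = -1·-18 + 3·-3 + -3·-4 = 21
  a_5 = -1·21 + 3·-18 + -3·-3 = -66
  a_6 = -1·-66 + 3·21 + -3·-18 = 183
  a_7 = -1·183 + 3·-66 + -3·21 = -444
  a_8 = -1·-444 + 3·183 + -3·-66 = 1191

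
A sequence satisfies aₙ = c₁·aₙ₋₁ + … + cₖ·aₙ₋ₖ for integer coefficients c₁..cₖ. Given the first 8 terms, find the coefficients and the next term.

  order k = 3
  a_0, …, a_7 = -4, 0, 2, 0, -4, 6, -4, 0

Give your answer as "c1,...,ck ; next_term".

-2,-2,-1 ; 2

  a_3 = -2·2 + -2·0 + -1·-4 = 0
  a_4 = -2·0 + -2·2 + -1·0 = -4
  a_5 = -2·-4 + -2·0 + -1·2 = 6
  a_6 = -2·6 + -2·-4 + -1·0 = -4
  a_7 = -2·-4 + -2·6 + -1·-4 = 0
  a_8 = -2·0 + -2·-4 + -1·6 = 2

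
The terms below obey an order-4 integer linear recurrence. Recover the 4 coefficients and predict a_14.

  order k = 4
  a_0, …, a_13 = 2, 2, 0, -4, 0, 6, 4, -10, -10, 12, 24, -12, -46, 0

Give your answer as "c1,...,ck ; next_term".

0,-1,-1,1 ; 82

  a_4 = 0·-4 + -1·0 + -1·2 + 1·2 = 0
  a_5 = 0·0 + -1·-4 + -1·0 + 1·2 = 6
  a_6 = 0·6 + -1·0 + -1·-4 + 1·0 = 4
  a_7 = 0·4 + -1·6 + -1·0 + 1·-4 = -10
  a_8 = 0·-10 + -1·4 + -1·6 + 1·0 = -10
  a_9 = 0·-10 + -1·-10 + -1·4 + 1·6 = 12
  a_10 = 0·12 + -1·-10 + -1·-10 + 1·4 = 24
  a_11 = 0·24 + -1·12 + -1·-10 + 1·-10 = -12
  a_12 = 0·-12 + -1·24 + -1·12 + 1·-10 = -46
  a_13 = 0·-46 + -1·-12 + -1·24 + 1·12 = 0
  a_14 = 0·0 + -1·-46 + -1·-12 + 1·24 = 82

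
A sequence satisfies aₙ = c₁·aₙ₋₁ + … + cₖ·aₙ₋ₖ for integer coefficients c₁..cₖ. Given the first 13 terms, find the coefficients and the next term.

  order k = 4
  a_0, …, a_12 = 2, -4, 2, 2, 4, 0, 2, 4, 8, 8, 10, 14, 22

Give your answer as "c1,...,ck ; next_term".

1,0,0,1 ; 30

  a_4 = 1·2 + 0·2 + 0·-4 + 1·2 = 4
  a_5 = 1·4 + 0·2 + 0·2 + 1·-4 = 0
  a_6 = 1·0 + 0·4 + 0·2 + 1·2 = 2
  a_7 = 1·2 + 0·0 + 0·4 + 1·2 = 4
  a_8 = 1·4 + 0·2 + 0·0 + 1·4 = 8
  a_9 = 1·8 + 0·4 + 0·2 + 1·0 = 8
  a_10 = 1·8 + 0·8 + 0·4 + 1·2 = 10
  a_11 = 1·10 + 0·8 + 0·8 + 1·4 = 14
  a_12 = 1·14 + 0·10 + 0·8 + 1·8 = 22
  a_13 = 1·22 + 0·14 + 0·10 + 1·8 = 30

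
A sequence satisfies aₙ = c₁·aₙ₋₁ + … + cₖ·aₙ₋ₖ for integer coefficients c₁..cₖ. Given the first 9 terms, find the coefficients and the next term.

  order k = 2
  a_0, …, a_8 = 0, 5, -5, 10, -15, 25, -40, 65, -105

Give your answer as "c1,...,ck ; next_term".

-1,1 ; 170

  a_2 = -1·5 + 1·0 = -5
  a_3 = -1·-5 + 1·5 = 10
  a_4 = -1·10 + 1·-5 = -15
  a_5 = -1·-15 + 1·10 = 25
  a_6 = -1·25 + 1·-15 = -40
  a_7 = -1·-40 + 1·25 = 65
  a_8 = -1·65 + 1·-40 = -105
  a_9 = -1·-105 + 1·65 = 170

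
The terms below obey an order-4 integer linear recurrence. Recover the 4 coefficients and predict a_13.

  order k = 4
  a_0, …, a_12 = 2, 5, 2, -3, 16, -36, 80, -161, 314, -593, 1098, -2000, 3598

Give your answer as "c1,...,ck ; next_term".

  a_4 = -2·-3 + 1·2 + 2·5 + -1·2 = 16
  a_5 = -2·16 + 1·-3 + 2·2 + -1·5 = -36
  a_6 = -2·-36 + 1·16 + 2·-3 + -1·2 = 80
  a_7 = -2·80 + 1·-36 + 2·16 + -1·-3 = -161
  a_8 = -2·-161 + 1·80 + 2·-36 + -1·16 = 314
  a_9 = -2·314 + 1·-161 + 2·80 + -1·-36 = -593
  a_10 = -2·-593 + 1·314 + 2·-161 + -1·80 = 1098
  a_11 = -2·1098 + 1·-593 + 2·314 + -1·-161 = -2000
  a_12 = -2·-2000 + 1·1098 + 2·-593 + -1·314 = 3598
  a_13 = -2·3598 + 1·-2000 + 2·1098 + -1·-593 = -6407

-2,1,2,-1 ; -6407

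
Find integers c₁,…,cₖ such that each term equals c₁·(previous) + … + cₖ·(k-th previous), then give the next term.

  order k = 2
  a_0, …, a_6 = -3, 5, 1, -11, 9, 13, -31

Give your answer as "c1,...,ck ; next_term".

-1,-2 ; 5

  a_2 = -1·5 + -2·-3 = 1
  a_3 = -1·1 + -2·5 = -11
  a_4 = -1·-11 + -2·1 = 9
  a_5 = -1·9 + -2·-11 = 13
  a_6 = -1·13 + -2·9 = -31
  a_7 = -1·-31 + -2·13 = 5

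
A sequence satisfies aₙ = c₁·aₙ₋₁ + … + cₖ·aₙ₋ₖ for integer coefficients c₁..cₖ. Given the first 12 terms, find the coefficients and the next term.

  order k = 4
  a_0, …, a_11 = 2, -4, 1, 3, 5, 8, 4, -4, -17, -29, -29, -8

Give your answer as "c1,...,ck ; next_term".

  a_4 = 1·3 + 0·1 + -1·-4 + -1·2 = 5
  a_5 = 1·5 + 0·3 + -1·1 + -1·-4 = 8
  a_6 = 1·8 + 0·5 + -1·3 + -1·1 = 4
  a_7 = 1·4 + 0·8 + -1·5 + -1·3 = -4
  a_8 = 1·-4 + 0·4 + -1·8 + -1·5 = -17
  a_9 = 1·-17 + 0·-4 + -1·4 + -1·8 = -29
  a_10 = 1·-29 + 0·-17 + -1·-4 + -1·4 = -29
  a_11 = 1·-29 + 0·-29 + -1·-17 + -1·-4 = -8
  a_12 = 1·-8 + 0·-29 + -1·-29 + -1·-17 = 38

1,0,-1,-1 ; 38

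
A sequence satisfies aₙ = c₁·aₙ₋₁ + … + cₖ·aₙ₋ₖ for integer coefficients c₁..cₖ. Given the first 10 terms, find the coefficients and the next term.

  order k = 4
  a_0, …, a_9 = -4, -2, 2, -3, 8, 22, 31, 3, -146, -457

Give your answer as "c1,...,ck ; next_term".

2,-2,-3,-3 ; -724

  a_4 = 2·-3 + -2·2 + -3·-2 + -3·-4 = 8
  a_5 = 2·8 + -2·-3 + -3·2 + -3·-2 = 22
  a_6 = 2·22 + -2·8 + -3·-3 + -3·2 = 31
  a_7 = 2·31 + -2·22 + -3·8 + -3·-3 = 3
  a_8 = 2·3 + -2·31 + -3·22 + -3·8 = -146
  a_9 = 2·-146 + -2·3 + -3·31 + -3·22 = -457
  a_10 = 2·-457 + -2·-146 + -3·3 + -3·31 = -724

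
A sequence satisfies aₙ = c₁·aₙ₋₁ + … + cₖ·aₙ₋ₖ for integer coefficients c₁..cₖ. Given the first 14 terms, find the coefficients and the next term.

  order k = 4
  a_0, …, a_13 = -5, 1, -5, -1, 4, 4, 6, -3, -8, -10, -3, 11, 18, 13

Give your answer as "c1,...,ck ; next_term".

  a_4 = 0·-1 + 0·-5 + -1·1 + -1·-5 = 4
  a_5 = 0·4 + 0·-1 + -1·-5 + -1·1 = 4
  a_6 = 0·4 + 0·4 + -1·-1 + -1·-5 = 6
  a_7 = 0·6 + 0·4 + -1·4 + -1·-1 = -3
  a_8 = 0·-3 + 0·6 + -1·4 + -1·4 = -8
  a_9 = 0·-8 + 0·-3 + -1·6 + -1·4 = -10
  a_10 = 0·-10 + 0·-8 + -1·-3 + -1·6 = -3
  a_11 = 0·-3 + 0·-10 + -1·-8 + -1·-3 = 11
  a_12 = 0·11 + 0·-3 + -1·-10 + -1·-8 = 18
  a_13 = 0·18 + 0·11 + -1·-3 + -1·-10 = 13
  a_14 = 0·13 + 0·18 + -1·11 + -1·-3 = -8

0,0,-1,-1 ; -8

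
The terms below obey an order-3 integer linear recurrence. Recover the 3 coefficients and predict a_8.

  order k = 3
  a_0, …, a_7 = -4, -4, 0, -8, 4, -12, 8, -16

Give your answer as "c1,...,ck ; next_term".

-1,1,1 ; 12

  a_3 = -1·0 + 1·-4 + 1·-4 = -8
  a_4 = -1·-8 + 1·0 + 1·-4 = 4
  a_5 = -1·4 + 1·-8 + 1·0 = -12
  a_6 = -1·-12 + 1·4 + 1·-8 = 8
  a_7 = -1·8 + 1·-12 + 1·4 = -16
  a_8 = -1·-16 + 1·8 + 1·-12 = 12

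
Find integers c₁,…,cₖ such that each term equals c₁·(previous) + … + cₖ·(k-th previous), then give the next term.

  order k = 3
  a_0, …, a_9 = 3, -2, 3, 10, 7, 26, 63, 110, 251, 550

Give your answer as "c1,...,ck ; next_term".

  a_3 = 1·3 + 1·-2 + 3·3 = 10
  a_4 = 1·10 + 1·3 + 3·-2 = 7
  a_5 = 1·7 + 1·10 + 3·3 = 26
  a_6 = 1·26 + 1·7 + 3·10 = 63
  a_7 = 1·63 + 1·26 + 3·7 = 110
  a_8 = 1·110 + 1·63 + 3·26 = 251
  a_9 = 1·251 + 1·110 + 3·63 = 550
  a_10 = 1·550 + 1·251 + 3·110 = 1131

1,1,3 ; 1131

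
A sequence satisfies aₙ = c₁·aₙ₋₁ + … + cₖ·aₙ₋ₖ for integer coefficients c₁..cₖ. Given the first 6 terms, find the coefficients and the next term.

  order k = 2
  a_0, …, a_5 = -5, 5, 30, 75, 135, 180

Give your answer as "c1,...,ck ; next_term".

  a_2 = 3·5 + -3·-5 = 30
  a_3 = 3·30 + -3·5 = 75
  a_4 = 3·75 + -3·30 = 135
  a_5 = 3·135 + -3·75 = 180
  a_6 = 3·180 + -3·135 = 135

3,-3 ; 135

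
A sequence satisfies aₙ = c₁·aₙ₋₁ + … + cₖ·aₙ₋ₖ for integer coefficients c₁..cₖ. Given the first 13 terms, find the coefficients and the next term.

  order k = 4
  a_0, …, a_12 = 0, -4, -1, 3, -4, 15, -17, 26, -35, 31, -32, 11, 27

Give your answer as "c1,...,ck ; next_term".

-1,1,0,-2 ; -78

  a_4 = -1·3 + 1·-1 + 0·-4 + -2·0 = -4
  a_5 = -1·-4 + 1·3 + 0·-1 + -2·-4 = 15
  a_6 = -1·15 + 1·-4 + 0·3 + -2·-1 = -17
  a_7 = -1·-17 + 1·15 + 0·-4 + -2·3 = 26
  a_8 = -1·26 + 1·-17 + 0·15 + -2·-4 = -35
  a_9 = -1·-35 + 1·26 + 0·-17 + -2·15 = 31
  a_10 = -1·31 + 1·-35 + 0·26 + -2·-17 = -32
  a_11 = -1·-32 + 1·31 + 0·-35 + -2·26 = 11
  a_12 = -1·11 + 1·-32 + 0·31 + -2·-35 = 27
  a_13 = -1·27 + 1·11 + 0·-32 + -2·31 = -78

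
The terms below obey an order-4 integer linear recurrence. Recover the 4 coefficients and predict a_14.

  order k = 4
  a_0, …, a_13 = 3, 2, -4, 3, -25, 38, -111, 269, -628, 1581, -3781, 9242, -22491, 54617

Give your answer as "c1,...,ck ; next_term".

  a_4 = -1·3 + 3·-4 + -2·2 + -2·3 = -25
  a_5 = -1·-25 + 3·3 + -2·-4 + -2·2 = 38
  a_6 = -1·38 + 3·-25 + -2·3 + -2·-4 = -111
  a_7 = -1·-111 + 3·38 + -2·-25 + -2·3 = 269
  a_8 = -1·269 + 3·-111 + -2·38 + -2·-25 = -628
  a_9 = -1·-628 + 3·269 + -2·-111 + -2·38 = 1581
  a_10 = -1·1581 + 3·-628 + -2·269 + -2·-111 = -3781
  a_11 = -1·-3781 + 3·1581 + -2·-628 + -2·269 = 9242
  a_12 = -1·9242 + 3·-3781 + -2·1581 + -2·-628 = -22491
  a_13 = -1·-22491 + 3·9242 + -2·-3781 + -2·1581 = 54617
  a_14 = -1·54617 + 3·-22491 + -2·9242 + -2·-3781 = -133012

-1,3,-2,-2 ; -133012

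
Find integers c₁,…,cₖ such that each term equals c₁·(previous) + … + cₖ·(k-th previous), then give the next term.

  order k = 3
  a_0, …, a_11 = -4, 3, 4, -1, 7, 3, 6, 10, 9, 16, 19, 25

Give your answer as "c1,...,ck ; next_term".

0,1,1 ; 35

  a_3 = 0·4 + 1·3 + 1·-4 = -1
  a_4 = 0·-1 + 1·4 + 1·3 = 7
  a_5 = 0·7 + 1·-1 + 1·4 = 3
  a_6 = 0·3 + 1·7 + 1·-1 = 6
  a_7 = 0·6 + 1·3 + 1·7 = 10
  a_8 = 0·10 + 1·6 + 1·3 = 9
  a_9 = 0·9 + 1·10 + 1·6 = 16
  a_10 = 0·16 + 1·9 + 1·10 = 19
  a_11 = 0·19 + 1·16 + 1·9 = 25
  a_12 = 0·25 + 1·19 + 1·16 = 35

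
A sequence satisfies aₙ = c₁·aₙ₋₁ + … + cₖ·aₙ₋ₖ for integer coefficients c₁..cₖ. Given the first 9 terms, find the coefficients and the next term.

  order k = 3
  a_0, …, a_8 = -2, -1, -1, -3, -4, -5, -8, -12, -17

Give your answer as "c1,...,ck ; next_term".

1,0,1 ; -25

  a_3 = 1·-1 + 0·-1 + 1·-2 = -3
  a_4 = 1·-3 + 0·-1 + 1·-1 = -4
  a_5 = 1·-4 + 0·-3 + 1·-1 = -5
  a_6 = 1·-5 + 0·-4 + 1·-3 = -8
  a_7 = 1·-8 + 0·-5 + 1·-4 = -12
  a_8 = 1·-12 + 0·-8 + 1·-5 = -17
  a_9 = 1·-17 + 0·-12 + 1·-8 = -25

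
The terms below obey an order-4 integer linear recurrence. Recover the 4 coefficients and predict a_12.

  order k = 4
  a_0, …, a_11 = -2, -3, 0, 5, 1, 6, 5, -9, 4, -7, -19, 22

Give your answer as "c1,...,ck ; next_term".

  a_4 = 0·5 + 0·0 + 1·-3 + -2·-2 = 1
  a_5 = 0·1 + 0·5 + 1·0 + -2·-3 = 6
  a_6 = 0·6 + 0·1 + 1·5 + -2·0 = 5
  a_7 = 0·5 + 0·6 + 1·1 + -2·5 = -9
  a_8 = 0·-9 + 0·5 + 1·6 + -2·1 = 4
  a_9 = 0·4 + 0·-9 + 1·5 + -2·6 = -7
  a_10 = 0·-7 + 0·4 + 1·-9 + -2·5 = -19
  a_11 = 0·-19 + 0·-7 + 1·4 + -2·-9 = 22
  a_12 = 0·22 + 0·-19 + 1·-7 + -2·4 = -15

0,0,1,-2 ; -15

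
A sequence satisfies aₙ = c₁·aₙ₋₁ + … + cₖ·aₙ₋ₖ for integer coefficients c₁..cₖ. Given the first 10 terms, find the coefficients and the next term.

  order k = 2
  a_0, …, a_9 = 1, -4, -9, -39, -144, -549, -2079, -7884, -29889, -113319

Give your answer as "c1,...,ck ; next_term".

  a_2 = 3·-4 + 3·1 = -9
  a_3 = 3·-9 + 3·-4 = -39
  a_4 = 3·-39 + 3·-9 = -144
  a_5 = 3·-144 + 3·-39 = -549
  a_6 = 3·-549 + 3·-144 = -2079
  a_7 = 3·-2079 + 3·-549 = -7884
  a_8 = 3·-7884 + 3·-2079 = -29889
  a_9 = 3·-29889 + 3·-7884 = -113319
  a_10 = 3·-113319 + 3·-29889 = -429624

3,3 ; -429624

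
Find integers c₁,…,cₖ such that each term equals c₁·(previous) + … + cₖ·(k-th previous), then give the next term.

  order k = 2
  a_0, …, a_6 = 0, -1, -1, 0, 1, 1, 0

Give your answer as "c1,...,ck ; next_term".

1,-1 ; -1

  a_2 = 1·-1 + -1·0 = -1
  a_3 = 1·-1 + -1·-1 = 0
  a_4 = 1·0 + -1·-1 = 1
  a_5 = 1·1 + -1·0 = 1
  a_6 = 1·1 + -1·1 = 0
  a_7 = 1·0 + -1·1 = -1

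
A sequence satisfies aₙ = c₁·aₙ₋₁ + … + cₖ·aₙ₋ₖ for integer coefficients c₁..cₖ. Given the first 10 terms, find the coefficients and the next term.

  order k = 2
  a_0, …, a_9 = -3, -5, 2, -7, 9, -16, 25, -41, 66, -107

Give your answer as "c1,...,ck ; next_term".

-1,1 ; 173

  a_2 = -1·-5 + 1·-3 = 2
  a_3 = -1·2 + 1·-5 = -7
  a_4 = -1·-7 + 1·2 = 9
  a_5 = -1·9 + 1·-7 = -16
  a_6 = -1·-16 + 1·9 = 25
  a_7 = -1·25 + 1·-16 = -41
  a_8 = -1·-41 + 1·25 = 66
  a_9 = -1·66 + 1·-41 = -107
  a_10 = -1·-107 + 1·66 = 173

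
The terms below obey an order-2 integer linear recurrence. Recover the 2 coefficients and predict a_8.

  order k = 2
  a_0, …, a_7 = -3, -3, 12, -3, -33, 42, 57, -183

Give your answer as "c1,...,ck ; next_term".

  a_2 = -1·-3 + -3·-3 = 12
  a_3 = -1·12 + -3·-3 = -3
  a_4 = -1·-3 + -3·12 = -33
  a_5 = -1·-33 + -3·-3 = 42
  a_6 = -1·42 + -3·-33 = 57
  a_7 = -1·57 + -3·42 = -183
  a_8 = -1·-183 + -3·57 = 12

-1,-3 ; 12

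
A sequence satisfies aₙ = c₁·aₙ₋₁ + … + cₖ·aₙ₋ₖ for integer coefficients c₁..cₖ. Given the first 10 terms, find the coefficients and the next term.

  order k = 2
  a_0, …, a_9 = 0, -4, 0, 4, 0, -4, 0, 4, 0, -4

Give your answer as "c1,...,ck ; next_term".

0,-1 ; 0

  a_2 = 0·-4 + -1·0 = 0
  a_3 = 0·0 + -1·-4 = 4
  a_4 = 0·4 + -1·0 = 0
  a_5 = 0·0 + -1·4 = -4
  a_6 = 0·-4 + -1·0 = 0
  a_7 = 0·0 + -1·-4 = 4
  a_8 = 0·4 + -1·0 = 0
  a_9 = 0·0 + -1·4 = -4
  a_10 = 0·-4 + -1·0 = 0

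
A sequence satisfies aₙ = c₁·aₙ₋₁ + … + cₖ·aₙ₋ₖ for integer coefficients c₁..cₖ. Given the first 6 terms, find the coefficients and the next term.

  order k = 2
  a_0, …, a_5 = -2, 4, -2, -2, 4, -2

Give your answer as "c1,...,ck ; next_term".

-1,-1 ; -2

  a_2 = -1·4 + -1·-2 = -2
  a_3 = -1·-2 + -1·4 = -2
  a_4 = -1·-2 + -1·-2 = 4
  a_5 = -1·4 + -1·-2 = -2
  a_6 = -1·-2 + -1·4 = -2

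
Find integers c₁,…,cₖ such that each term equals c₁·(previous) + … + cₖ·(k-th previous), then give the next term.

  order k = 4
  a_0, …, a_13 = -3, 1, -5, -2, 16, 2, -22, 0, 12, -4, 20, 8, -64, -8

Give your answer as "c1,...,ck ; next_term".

0,-2,0,-2 ; 88

  a_4 = 0·-2 + -2·-5 + 0·1 + -2·-3 = 16
  a_5 = 0·16 + -2·-2 + 0·-5 + -2·1 = 2
  a_6 = 0·2 + -2·16 + 0·-2 + -2·-5 = -22
  a_7 = 0·-22 + -2·2 + 0·16 + -2·-2 = 0
  a_8 = 0·0 + -2·-22 + 0·2 + -2·16 = 12
  a_9 = 0·12 + -2·0 + 0·-22 + -2·2 = -4
  a_10 = 0·-4 + -2·12 + 0·0 + -2·-22 = 20
  a_11 = 0·20 + -2·-4 + 0·12 + -2·0 = 8
  a_12 = 0·8 + -2·20 + 0·-4 + -2·12 = -64
  a_13 = 0·-64 + -2·8 + 0·20 + -2·-4 = -8
  a_14 = 0·-8 + -2·-64 + 0·8 + -2·20 = 88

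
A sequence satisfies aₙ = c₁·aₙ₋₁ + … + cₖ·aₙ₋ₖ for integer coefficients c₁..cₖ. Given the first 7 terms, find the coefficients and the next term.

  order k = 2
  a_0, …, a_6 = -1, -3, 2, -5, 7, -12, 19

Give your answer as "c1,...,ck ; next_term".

-1,1 ; -31

  a_2 = -1·-3 + 1·-1 = 2
  a_3 = -1·2 + 1·-3 = -5
  a_4 = -1·-5 + 1·2 = 7
  a_5 = -1·7 + 1·-5 = -12
  a_6 = -1·-12 + 1·7 = 19
  a_7 = -1·19 + 1·-12 = -31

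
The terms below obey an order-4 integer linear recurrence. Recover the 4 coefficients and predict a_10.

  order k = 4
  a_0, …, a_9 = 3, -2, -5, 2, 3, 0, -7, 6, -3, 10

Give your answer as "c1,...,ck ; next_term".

  a_4 = -1·2 + 0·-5 + -1·-2 + 1·3 = 3
  a_5 = -1·3 + 0·2 + -1·-5 + 1·-2 = 0
  a_6 = -1·0 + 0·3 + -1·2 + 1·-5 = -7
  a_7 = -1·-7 + 0·0 + -1·3 + 1·2 = 6
  a_8 = -1·6 + 0·-7 + -1·0 + 1·3 = -3
  a_9 = -1·-3 + 0·6 + -1·-7 + 1·0 = 10
  a_10 = -1·10 + 0·-3 + -1·6 + 1·-7 = -23

-1,0,-1,1 ; -23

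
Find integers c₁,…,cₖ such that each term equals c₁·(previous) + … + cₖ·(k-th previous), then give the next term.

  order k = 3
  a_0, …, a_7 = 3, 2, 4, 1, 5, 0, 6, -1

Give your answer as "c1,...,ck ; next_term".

  a_3 = -1·4 + 1·2 + 1·3 = 1
  a_4 = -1·1 + 1·4 + 1·2 = 5
  a_5 = -1·5 + 1·1 + 1·4 = 0
  a_6 = -1·0 + 1·5 + 1·1 = 6
  a_7 = -1·6 + 1·0 + 1·5 = -1
  a_8 = -1·-1 + 1·6 + 1·0 = 7

-1,1,1 ; 7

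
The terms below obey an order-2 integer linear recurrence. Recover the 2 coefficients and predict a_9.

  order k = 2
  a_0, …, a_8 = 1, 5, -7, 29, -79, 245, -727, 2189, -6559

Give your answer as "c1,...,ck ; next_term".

-2,3 ; 19685

  a_2 = -2·5 + 3·1 = -7
  a_3 = -2·-7 + 3·5 = 29
  a_4 = -2·29 + 3·-7 = -79
  a_5 = -2·-79 + 3·29 = 245
  a_6 = -2·245 + 3·-79 = -727
  a_7 = -2·-727 + 3·245 = 2189
  a_8 = -2·2189 + 3·-727 = -6559
  a_9 = -2·-6559 + 3·2189 = 19685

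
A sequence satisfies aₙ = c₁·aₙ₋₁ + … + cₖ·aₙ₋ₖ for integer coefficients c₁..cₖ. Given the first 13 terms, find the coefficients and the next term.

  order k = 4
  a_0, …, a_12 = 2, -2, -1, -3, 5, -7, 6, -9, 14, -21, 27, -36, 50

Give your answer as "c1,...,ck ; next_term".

  a_4 = -1·-3 + 0·-1 + 0·-2 + 1·2 = 5
  a_5 = -1·5 + 0·-3 + 0·-1 + 1·-2 = -7
  a_6 = -1·-7 + 0·5 + 0·-3 + 1·-1 = 6
  a_7 = -1·6 + 0·-7 + 0·5 + 1·-3 = -9
  a_8 = -1·-9 + 0·6 + 0·-7 + 1·5 = 14
  a_9 = -1·14 + 0·-9 + 0·6 + 1·-7 = -21
  a_10 = -1·-21 + 0·14 + 0·-9 + 1·6 = 27
  a_11 = -1·27 + 0·-21 + 0·14 + 1·-9 = -36
  a_12 = -1·-36 + 0·27 + 0·-21 + 1·14 = 50
  a_13 = -1·50 + 0·-36 + 0·27 + 1·-21 = -71

-1,0,0,1 ; -71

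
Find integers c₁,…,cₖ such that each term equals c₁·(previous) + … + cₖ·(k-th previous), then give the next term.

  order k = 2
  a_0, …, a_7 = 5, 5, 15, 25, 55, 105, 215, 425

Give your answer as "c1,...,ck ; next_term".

  a_2 = 1·5 + 2·5 = 15
  a_3 = 1·15 + 2·5 = 25
  a_4 = 1·25 + 2·15 = 55
  a_5 = 1·55 + 2·25 = 105
  a_6 = 1·105 + 2·55 = 215
  a_7 = 1·215 + 2·105 = 425
  a_8 = 1·425 + 2·215 = 855

1,2 ; 855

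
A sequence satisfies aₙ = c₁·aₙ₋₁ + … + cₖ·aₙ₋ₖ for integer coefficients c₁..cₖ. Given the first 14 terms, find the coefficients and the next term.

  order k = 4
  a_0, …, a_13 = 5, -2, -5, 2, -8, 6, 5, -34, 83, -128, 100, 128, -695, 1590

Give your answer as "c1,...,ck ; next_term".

-2,-1,2,-1 ; -2329

  a_4 = -2·2 + -1·-5 + 2·-2 + -1·5 = -8
  a_5 = -2·-8 + -1·2 + 2·-5 + -1·-2 = 6
  a_6 = -2·6 + -1·-8 + 2·2 + -1·-5 = 5
  a_7 = -2·5 + -1·6 + 2·-8 + -1·2 = -34
  a_8 = -2·-34 + -1·5 + 2·6 + -1·-8 = 83
  a_9 = -2·83 + -1·-34 + 2·5 + -1·6 = -128
  a_10 = -2·-128 + -1·83 + 2·-34 + -1·5 = 100
  a_11 = -2·100 + -1·-128 + 2·83 + -1·-34 = 128
  a_12 = -2·128 + -1·100 + 2·-128 + -1·83 = -695
  a_13 = -2·-695 + -1·128 + 2·100 + -1·-128 = 1590
  a_14 = -2·1590 + -1·-695 + 2·128 + -1·100 = -2329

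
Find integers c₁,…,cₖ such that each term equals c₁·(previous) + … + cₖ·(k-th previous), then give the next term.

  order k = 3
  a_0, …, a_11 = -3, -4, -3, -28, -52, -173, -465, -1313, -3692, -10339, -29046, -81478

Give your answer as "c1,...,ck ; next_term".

1,4,3 ; -228679

  a_3 = 1·-3 + 4·-4 + 3·-3 = -28
  a_4 = 1·-28 + 4·-3 + 3·-4 = -52
  a_5 = 1·-52 + 4·-28 + 3·-3 = -173
  a_6 = 1·-173 + 4·-52 + 3·-28 = -465
  a_7 = 1·-465 + 4·-173 + 3·-52 = -1313
  a_8 = 1·-1313 + 4·-465 + 3·-173 = -3692
  a_9 = 1·-3692 + 4·-1313 + 3·-465 = -10339
  a_10 = 1·-10339 + 4·-3692 + 3·-1313 = -29046
  a_11 = 1·-29046 + 4·-10339 + 3·-3692 = -81478
  a_12 = 1·-81478 + 4·-29046 + 3·-10339 = -228679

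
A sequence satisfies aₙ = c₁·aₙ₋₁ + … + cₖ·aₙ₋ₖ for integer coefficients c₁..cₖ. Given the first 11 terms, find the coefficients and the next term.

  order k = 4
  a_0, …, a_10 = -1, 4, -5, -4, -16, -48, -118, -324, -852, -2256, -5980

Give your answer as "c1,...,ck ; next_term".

  a_4 = 2·-4 + 2·-5 + 0·4 + -2·-1 = -16
  a_5 = 2·-16 + 2·-4 + 0·-5 + -2·4 = -48
  a_6 = 2·-48 + 2·-16 + 0·-4 + -2·-5 = -118
  a_7 = 2·-118 + 2·-48 + 0·-16 + -2·-4 = -324
  a_8 = 2·-324 + 2·-118 + 0·-48 + -2·-16 = -852
  a_9 = 2·-852 + 2·-324 + 0·-118 + -2·-48 = -2256
  a_10 = 2·-2256 + 2·-852 + 0·-324 + -2·-118 = -5980
  a_11 = 2·-5980 + 2·-2256 + 0·-852 + -2·-324 = -15824

2,2,0,-2 ; -15824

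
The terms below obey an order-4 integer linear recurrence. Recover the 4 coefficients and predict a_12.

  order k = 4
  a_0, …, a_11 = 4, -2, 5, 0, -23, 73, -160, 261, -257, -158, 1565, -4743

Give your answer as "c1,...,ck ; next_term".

  a_4 = -3·0 + -3·5 + 0·-2 + -2·4 = -23
  a_5 = -3·-23 + -3·0 + 0·5 + -2·-2 = 73
  a_6 = -3·73 + -3·-23 + 0·0 + -2·5 = -160
  a_7 = -3·-160 + -3·73 + 0·-23 + -2·0 = 261
  a_8 = -3·261 + -3·-160 + 0·73 + -2·-23 = -257
  a_9 = -3·-257 + -3·261 + 0·-160 + -2·73 = -158
  a_10 = -3·-158 + -3·-257 + 0·261 + -2·-160 = 1565
  a_11 = -3·1565 + -3·-158 + 0·-257 + -2·261 = -4743
  a_12 = -3·-4743 + -3·1565 + 0·-158 + -2·-257 = 10048

-3,-3,0,-2 ; 10048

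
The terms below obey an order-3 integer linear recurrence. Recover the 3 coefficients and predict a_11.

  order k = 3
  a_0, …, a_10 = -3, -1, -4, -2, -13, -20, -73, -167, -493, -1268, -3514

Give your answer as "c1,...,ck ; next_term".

  a_3 = 2·-4 + 3·-1 + -3·-3 = -2
  a_4 = 2·-2 + 3·-4 + -3·-1 = -13
  a_5 = 2·-13 + 3·-2 + -3·-4 = -20
  a_6 = 2·-20 + 3·-13 + -3·-2 = -73
  a_7 = 2·-73 + 3·-20 + -3·-13 = -167
  a_8 = 2·-167 + 3·-73 + -3·-20 = -493
  a_9 = 2·-493 + 3·-167 + -3·-73 = -1268
  a_10 = 2·-1268 + 3·-493 + -3·-167 = -3514
  a_11 = 2·-3514 + 3·-1268 + -3·-493 = -9353

2,3,-3 ; -9353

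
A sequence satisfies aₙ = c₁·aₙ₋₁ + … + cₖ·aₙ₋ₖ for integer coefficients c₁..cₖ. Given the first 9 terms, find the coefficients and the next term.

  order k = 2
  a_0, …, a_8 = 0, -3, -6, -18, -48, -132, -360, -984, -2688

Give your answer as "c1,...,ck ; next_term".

2,2 ; -7344

  a_2 = 2·-3 + 2·0 = -6
  a_3 = 2·-6 + 2·-3 = -18
  a_4 = 2·-18 + 2·-6 = -48
  a_5 = 2·-48 + 2·-18 = -132
  a_6 = 2·-132 + 2·-48 = -360
  a_7 = 2·-360 + 2·-132 = -984
  a_8 = 2·-984 + 2·-360 = -2688
  a_9 = 2·-2688 + 2·-984 = -7344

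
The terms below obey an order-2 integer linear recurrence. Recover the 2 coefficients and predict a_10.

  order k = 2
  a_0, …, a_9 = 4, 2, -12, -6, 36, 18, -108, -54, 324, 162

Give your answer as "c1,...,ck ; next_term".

  a_2 = 0·2 + -3·4 = -12
  a_3 = 0·-12 + -3·2 = -6
  a_4 = 0·-6 + -3·-12 = 36
  a_5 = 0·36 + -3·-6 = 18
  a_6 = 0·18 + -3·36 = -108
  a_7 = 0·-108 + -3·18 = -54
  a_8 = 0·-54 + -3·-108 = 324
  a_9 = 0·324 + -3·-54 = 162
  a_10 = 0·162 + -3·324 = -972

0,-3 ; -972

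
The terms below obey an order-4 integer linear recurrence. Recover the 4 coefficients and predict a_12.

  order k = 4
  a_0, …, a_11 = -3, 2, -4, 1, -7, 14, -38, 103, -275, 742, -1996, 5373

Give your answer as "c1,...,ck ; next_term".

  a_4 = -2·1 + 2·-4 + 0·2 + -1·-3 = -7
  a_5 = -2·-7 + 2·1 + 0·-4 + -1·2 = 14
  a_6 = -2·14 + 2·-7 + 0·1 + -1·-4 = -38
  a_7 = -2·-38 + 2·14 + 0·-7 + -1·1 = 103
  a_8 = -2·103 + 2·-38 + 0·14 + -1·-7 = -275
  a_9 = -2·-275 + 2·103 + 0·-38 + -1·14 = 742
  a_10 = -2·742 + 2·-275 + 0·103 + -1·-38 = -1996
  a_11 = -2·-1996 + 2·742 + 0·-275 + -1·103 = 5373
  a_12 = -2·5373 + 2·-1996 + 0·742 + -1·-275 = -14463

-2,2,0,-1 ; -14463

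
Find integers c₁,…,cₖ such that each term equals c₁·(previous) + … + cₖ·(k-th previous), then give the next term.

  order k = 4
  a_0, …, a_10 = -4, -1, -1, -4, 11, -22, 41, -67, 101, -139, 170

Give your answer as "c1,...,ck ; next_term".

  a_4 = -2·-4 + 0·-1 + 1·-1 + -1·-4 = 11
  a_5 = -2·11 + 0·-4 + 1·-1 + -1·-1 = -22
  a_6 = -2·-22 + 0·11 + 1·-4 + -1·-1 = 41
  a_7 = -2·41 + 0·-22 + 1·11 + -1·-4 = -67
  a_8 = -2·-67 + 0·41 + 1·-22 + -1·11 = 101
  a_9 = -2·101 + 0·-67 + 1·41 + -1·-22 = -139
  a_10 = -2·-139 + 0·101 + 1·-67 + -1·41 = 170
  a_11 = -2·170 + 0·-139 + 1·101 + -1·-67 = -172

-2,0,1,-1 ; -172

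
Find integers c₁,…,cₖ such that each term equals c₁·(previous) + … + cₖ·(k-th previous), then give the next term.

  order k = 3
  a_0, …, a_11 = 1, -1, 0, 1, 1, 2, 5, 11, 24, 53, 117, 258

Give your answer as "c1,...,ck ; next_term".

  a_3 = 2·0 + 0·-1 + 1·1 = 1
  a_4 = 2·1 + 0·0 + 1·-1 = 1
  a_5 = 2·1 + 0·1 + 1·0 = 2
  a_6 = 2·2 + 0·1 + 1·1 = 5
  a_7 = 2·5 + 0·2 + 1·1 = 11
  a_8 = 2·11 + 0·5 + 1·2 = 24
  a_9 = 2·24 + 0·11 + 1·5 = 53
  a_10 = 2·53 + 0·24 + 1·11 = 117
  a_11 = 2·117 + 0·53 + 1·24 = 258
  a_12 = 2·258 + 0·117 + 1·53 = 569

2,0,1 ; 569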